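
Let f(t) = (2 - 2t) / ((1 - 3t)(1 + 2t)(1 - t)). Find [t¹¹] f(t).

210938

The denominator gives the recurrence a_n = 2a_(n−1) + 5a_(n−2) − 6a_(n−3) for n ≥ 3; the numerator fixes a_0 = 2, a_1 = 2, a_2 = 14.
Iterating: 2, 2, 14, 26, 110, 266, 926, 2522, 8078, 23210, 71678, 210938, so a_11 = 210938.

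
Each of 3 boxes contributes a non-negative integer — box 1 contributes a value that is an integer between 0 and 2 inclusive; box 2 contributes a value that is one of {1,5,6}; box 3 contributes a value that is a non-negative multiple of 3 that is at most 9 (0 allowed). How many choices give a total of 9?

The generating function for the choices is (1 + x + x^2)·(x + x^5 + x^6)·(1 + x^3 + x^6 + x^9); the count is [x^9].
(1 + x + x^2) has coefficients 1,1,1 for degrees 0…2.
(x + x^5 + x^6) has coefficients 0,1,0,0,0,1,1,0,0,0 for degrees 0…9.
Finally multiplying by (1 + x^3 + x^6 + x^9), the product of all factors after the first has coefficients 0,1,0,0,1,1,1,1,1,1 for degrees 0…9.
[x^9] = 1·1 + 1·1 + 1·1 = 3.

3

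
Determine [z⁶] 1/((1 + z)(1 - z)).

The denominator gives the recurrence a_n = a_(n−2) for n ≥ 2; the numerator fixes a_0 = 1, a_1 = 0.
Iterating: 1, 0, 1, 0, 1, 0, 1, so a_6 = 1.

1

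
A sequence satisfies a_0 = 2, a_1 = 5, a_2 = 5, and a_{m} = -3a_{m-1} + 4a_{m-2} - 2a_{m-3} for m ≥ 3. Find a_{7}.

-443

The ordinary generating function has denominator 1 + 3q - 4q^2 + 2q^3.
Iterating the recurrence: a_0,…,a_{7} = 2, 5, 5, 1, 7, -27, 107, -443.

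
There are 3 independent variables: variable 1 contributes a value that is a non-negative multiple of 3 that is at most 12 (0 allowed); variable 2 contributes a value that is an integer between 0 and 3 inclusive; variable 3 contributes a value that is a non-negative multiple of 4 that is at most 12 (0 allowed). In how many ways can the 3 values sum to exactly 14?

5

The generating function for the choices is (1 + q^3 + q^6 + q^9 + q^12)·(1 + q + q^2 + q^3)·(1 + q^4 + q^8 + q^12); the count is [q^14].
(1 + q^3 + q^6 + q^9 + q^12) has coefficients 1,0,0,1,0,0,1,0,0,1,0,0,1 for degrees 0…12.
(1 + q + q^2 + q^3) has coefficients 1,1,1,1,0,0,0,0,0,0,0,0,0,0,0 for degrees 0…14.
Finally multiplying by (1 + q^4 + q^8 + q^12), the product of all factors after the first has coefficients 1,1,1,1,1,1,1,1,1,1,1,1,1,1,1 for degrees 0…14.
[q^14] = 1·1 + 1·1 + 1·1 + 1·1 + 1·1 = 5.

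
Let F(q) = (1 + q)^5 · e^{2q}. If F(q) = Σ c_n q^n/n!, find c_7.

The EGF product rule gives c_7 = Σ_{k_1+k_2=7} C(7; k_1,k_2) · ∏ g_i(k_i), where (1+q)^5 gives the falling factorial (5)_k; e^{2q} gives (2)^k.
g_1(k) for k = 0…7: 1, 5, 20, 60, 120, 120, 0, 0.
g_2(k) for k = 0…7: 1, 2, 4, 8, 16, 32, 64, 128.
c_7 = Σ_k C(7,k)·g_1(k)·g_2(7−k) = 1·1·128 + 7·5·64 + 21·20·32 + 35·60·16 + 35·120·8 + 21·120·4 = 128 + 2240 + 13440 + 33600 + 33600 + 10080 = 93088.

93088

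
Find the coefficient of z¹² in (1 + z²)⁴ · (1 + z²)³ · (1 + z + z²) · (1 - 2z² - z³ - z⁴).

(1 + z²)⁴ has coefficients 1,0,4,0,6,0,4,0,1 for degrees 0…8.
(1 + z²)³ has coefficients 1,0,3,0,3,0,1,0,0,0,0,0,0 for degrees 0…12.
Multiplying by (1 + z + z²) gives running coefficients 1,1,4,3,6,3,4,1,1,0,0,0,0 for degrees 0…12.
Finally multiplying by (1 - 2z² - z³ - z⁴), the product of all factors after the first has coefficients 1,1,2,0,-4,-8,-15,-14,-16,-9,-7,-2,-1 for degrees 0…12.
[z¹²] = 1·(-1) + 4·(-7) + 6·(-16) + 4·(-15) + 1·(-4) = -189.

-189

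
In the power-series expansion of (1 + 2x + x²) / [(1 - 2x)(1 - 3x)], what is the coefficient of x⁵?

The denominator gives the recurrence a_n = 5a_(n−1) − 6a_(n−2) for n ≥ 3; the numerator fixes a_0 = 1, a_1 = 7, a_2 = 30.
Iterating: 1, 7, 30, 108, 360, 1152, so a_5 = 1152.

1152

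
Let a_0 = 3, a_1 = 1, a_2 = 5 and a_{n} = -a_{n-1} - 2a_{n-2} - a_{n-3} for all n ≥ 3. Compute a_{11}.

The ordinary generating function has denominator 1 + z + 2z^2 + z^3.
Iterating the recurrence: a_0,…,a_{11} = 3, 1, 5, -10, -1, 16, -4, -27, 19, 39, -50, -47.

-47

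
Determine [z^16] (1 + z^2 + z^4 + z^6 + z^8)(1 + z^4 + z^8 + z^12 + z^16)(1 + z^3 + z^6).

(1 + z^2 + z^4 + z^6 + z^8) has coefficients 1,0,1,0,1,0,1,0,1 for degrees 0…8.
(1 + z^4 + z^8 + z^12 + z^16) has coefficients 1,0,0,0,1,0,0,0,1,0,0,0,1,0,0,0,1 for degrees 0…16.
Finally multiplying by (1 + z^3 + z^6), the product of all factors after the first has coefficients 1,0,0,1,1,0,1,1,1,0,1,1,1,0,1,1,1 for degrees 0…16.
[z^16] = 1·1 + 1·1 + 1·1 + 1·1 + 1·1 = 5.

5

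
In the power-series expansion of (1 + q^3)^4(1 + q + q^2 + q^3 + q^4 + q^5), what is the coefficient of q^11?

10

(1 + q^3)^4 has coefficients 1,0,0,4,0,0,6,0,0,4,0,0 for degrees 0…11.
(1 + q + q^2 + q^3 + q^4 + q^5) has coefficients 1,1,1,1,1,1,0,0,0,0,0,0 for degrees 0…11.
[q^11] = 1·0 + 4·0 + 6·1 + 4·1 = 10.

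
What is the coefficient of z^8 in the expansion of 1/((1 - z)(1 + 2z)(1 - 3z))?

5973

Partial fractions give a closed form: a_n = (-1/6)·1^n + (4/15)·(-2)^n + (9/10)·3^n.
At n = 8: a_8 = 5973.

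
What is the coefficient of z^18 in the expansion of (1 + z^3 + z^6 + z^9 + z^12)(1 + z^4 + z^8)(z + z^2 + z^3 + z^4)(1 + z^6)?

7

(1 + z^3 + z^6 + z^9 + z^12) has coefficients 1,0,0,1,0,0,1,0,0,1,0,0,1 for degrees 0…12.
(1 + z^4 + z^8) has coefficients 1,0,0,0,1,0,0,0,1,0,0,0,0,0,0,0,0,0,0 for degrees 0…18.
Multiplying by (z + z^2 + z^3 + z^4) gives running coefficients 0,1,1,1,1,1,1,1,1,1,1,1,1,0,0,0,0,0,0 for degrees 0…18.
Finally multiplying by (1 + z^6), the product of all factors after the first has coefficients 0,1,1,1,1,1,1,2,2,2,2,2,2,1,1,1,1,1,1 for degrees 0…18.
[z^18] = 1·1 + 1·1 + 1·2 + 1·2 + 1·1 = 7.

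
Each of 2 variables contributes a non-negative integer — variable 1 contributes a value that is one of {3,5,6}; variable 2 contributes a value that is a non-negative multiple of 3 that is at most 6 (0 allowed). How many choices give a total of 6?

The generating function for the choices is (x³ + x⁵ + x⁶)·(1 + x³ + x⁶); the count is [x⁶].
(x³ + x⁵ + x⁶) has coefficients 0,0,0,1,0,1,1 for degrees 0…6.
(1 + x³ + x⁶) has coefficients 1,0,0,1,0,0,1 for degrees 0…6.
[x⁶] = 1·1 + 1·0 + 1·1 = 2.

2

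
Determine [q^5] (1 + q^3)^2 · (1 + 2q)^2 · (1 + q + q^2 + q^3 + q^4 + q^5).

(1 + q^3)^2 has coefficients 1,0,0,2,0,0 for degrees 0…5.
(1 + 2q)^2 has coefficients 1,4,4,0,0,0 for degrees 0…5.
Finally multiplying by (1 + q + q^2 + q^3 + q^4 + q^5), the product of all factors after the first has coefficients 1,5,9,9,9,9 for degrees 0…5.
[q^5] = 1·9 + 2·9 = 27.

27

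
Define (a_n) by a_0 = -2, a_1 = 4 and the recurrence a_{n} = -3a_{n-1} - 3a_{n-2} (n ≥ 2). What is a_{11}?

The ordinary generating function has denominator 1 + 3q + 3q^2.
Iterating the recurrence: a_0,…,a_{11} = -2, 4, -6, 6, 0, -18, 54, -108, 162, -162, 0, 486.

486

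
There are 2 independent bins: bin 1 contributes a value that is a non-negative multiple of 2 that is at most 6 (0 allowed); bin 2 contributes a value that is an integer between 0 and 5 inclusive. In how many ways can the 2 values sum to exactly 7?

3

The generating function for the choices is (1 + z² + z⁴ + z⁶)·(1 + z + z² + z³ + z⁴ + z⁵); the count is [z⁷].
(1 + z² + z⁴ + z⁶) has coefficients 1,0,1,0,1,0,1 for degrees 0…6.
(1 + z + z² + z³ + z⁴ + z⁵) has coefficients 1,1,1,1,1,1,0,0 for degrees 0…7.
[z⁷] = 1·0 + 1·1 + 1·1 + 1·1 = 3.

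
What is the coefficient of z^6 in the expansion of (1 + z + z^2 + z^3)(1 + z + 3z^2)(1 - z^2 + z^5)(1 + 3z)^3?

(1 + z + z^2 + z^3) has coefficients 1,1,1,1 for degrees 0…3.
(1 + z + 3z^2) has coefficients 1,1,3,0,0,0,0 for degrees 0…6.
Multiplying by (1 - z^2 + z^5) gives running coefficients 1,1,2,-1,-3,1,1 for degrees 0…6.
Finally multiplying by (1 + 3z)^3, the product of all factors after the first has coefficients 1,10,38,71,69,1,-98 for degrees 0…6.
[z^6] = 1·(-98) + 1·1 + 1·69 + 1·71 = 43.

43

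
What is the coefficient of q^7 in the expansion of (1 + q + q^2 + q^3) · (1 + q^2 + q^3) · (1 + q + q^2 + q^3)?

5

(1 + q + q^2 + q^3) has coefficients 1,1,1,1 for degrees 0…3.
(1 + q^2 + q^3) has coefficients 1,0,1,1,0,0,0,0 for degrees 0…7.
Finally multiplying by (1 + q + q^2 + q^3), the product of all factors after the first has coefficients 1,1,2,3,2,2,1,0 for degrees 0…7.
[q^7] = 1·0 + 1·1 + 1·2 + 1·2 = 5.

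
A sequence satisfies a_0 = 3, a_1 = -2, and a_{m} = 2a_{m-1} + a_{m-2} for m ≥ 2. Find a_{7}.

The ordinary generating function has denominator 1 - 2t - t^2.
Iterating the recurrence: a_0,…,a_{7} = 3, -2, -1, -4, -9, -22, -53, -128.

-128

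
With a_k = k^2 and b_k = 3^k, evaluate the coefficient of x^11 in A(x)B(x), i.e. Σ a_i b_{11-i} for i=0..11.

265642

Write out a_i and b_{11-i} for i = 0,…,11 and sum the products.
Σ = 0·177147 + 1·59049 + 4·19683 + 9·6561 + 16·2187 + 25·729 + 36·243 + 49·81 + 64·27 + 81·9 + 100·3 + 121·1 = 265642.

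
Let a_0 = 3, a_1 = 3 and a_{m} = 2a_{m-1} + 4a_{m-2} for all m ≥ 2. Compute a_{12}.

1978368

The ordinary generating function has denominator 1 - 2t - 4t^2.
Iterating the recurrence: a_0,…,a_{12} = 3, 3, 18, 48, 168, 528, 1728, 5568, 18048, 58368, 188928, 611328, 1978368.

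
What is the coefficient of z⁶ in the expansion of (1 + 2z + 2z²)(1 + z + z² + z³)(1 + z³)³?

18

(1 + 2z + 2z²) has coefficients 1,2,2 for degrees 0…2.
(1 + z + z² + z³) has coefficients 1,1,1,1,0,0,0 for degrees 0…6.
Finally multiplying by (1 + z³)³, the product of all factors after the first has coefficients 1,1,1,4,3,3,6 for degrees 0…6.
[z⁶] = 1·6 + 2·3 + 2·3 = 18.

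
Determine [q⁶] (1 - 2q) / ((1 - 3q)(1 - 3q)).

The denominator gives the recurrence a_n = 6a_(n−1) − 9a_(n−2) for n ≥ 2; the numerator fixes a_0 = 1, a_1 = 4.
Iterating: 1, 4, 15, 54, 189, 648, 2187, so a_6 = 2187.

2187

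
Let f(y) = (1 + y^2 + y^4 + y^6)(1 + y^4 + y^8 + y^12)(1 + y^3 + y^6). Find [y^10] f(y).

(1 + y^2 + y^4 + y^6) has coefficients 1,0,1,0,1,0,1 for degrees 0…6.
(1 + y^4 + y^8 + y^12) has coefficients 1,0,0,0,1,0,0,0,1,0,0 for degrees 0…10.
Finally multiplying by (1 + y^3 + y^6), the product of all factors after the first has coefficients 1,0,0,1,1,0,1,1,1,0,1 for degrees 0…10.
[y^10] = 1·1 + 1·1 + 1·1 + 1·1 = 4.

4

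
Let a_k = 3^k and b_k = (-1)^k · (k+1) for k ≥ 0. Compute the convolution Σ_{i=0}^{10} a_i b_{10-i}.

33218

The convolution is the t^10 coefficient of A(t)B(t).
Σ = 1·11 + 3·(-10) + 9·9 + 27·(-8) + 81·7 + 243·(-6) + 729·5 + 2187·(-4) + 6561·3 + 19683·(-2) + 59049·1 = 33218.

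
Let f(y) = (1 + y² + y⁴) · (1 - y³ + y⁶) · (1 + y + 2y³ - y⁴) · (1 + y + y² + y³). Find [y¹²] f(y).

5

(1 + y² + y⁴) has coefficients 1,0,1,0,1 for degrees 0…4.
(1 - y³ + y⁶) has coefficients 1,0,0,-1,0,0,1,0,0,0,0,0,0 for degrees 0…12.
Multiplying by (1 + y + 2y³ - y⁴) gives running coefficients 1,1,0,1,-2,0,-1,2,0,2,-1,0,0 for degrees 0…12.
Finally multiplying by (1 + y + y² + y³), the product of all factors after the first has coefficients 1,2,2,3,0,-1,-2,-1,1,3,3,1,1 for degrees 0…12.
[y¹²] = 1·1 + 1·3 + 1·1 = 5.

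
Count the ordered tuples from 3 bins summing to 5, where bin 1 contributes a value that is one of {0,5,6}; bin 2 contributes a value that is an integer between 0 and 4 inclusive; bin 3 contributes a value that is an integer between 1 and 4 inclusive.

4

The generating function for the choices is (1 + x⁵ + x⁶)·(1 + x + x² + x³ + x⁴)·(x + x² + x³ + x⁴); the count is [x⁵].
(1 + x⁵ + x⁶) has coefficients 1,0,0,0,0,1 for degrees 0…5.
(1 + x + x² + x³ + x⁴) has coefficients 1,1,1,1,1,0 for degrees 0…5.
Finally multiplying by (x + x² + x³ + x⁴), the product of all factors after the first has coefficients 0,1,2,3,4,4 for degrees 0…5.
[x⁵] = 1·4 + 1·0 = 4.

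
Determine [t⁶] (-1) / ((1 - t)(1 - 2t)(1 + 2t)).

-85

The denominator gives the recurrence a_n = a_(n−1) + 4a_(n−2) − 4a_(n−3) for n ≥ 3; the numerator fixes a_0 = -1, a_1 = -1, a_2 = -5.
Iterating: -1, -1, -5, -5, -21, -21, -85, so a_6 = -85.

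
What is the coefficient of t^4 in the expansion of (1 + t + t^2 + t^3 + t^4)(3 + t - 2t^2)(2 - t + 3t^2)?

(1 + t + t^2 + t^3 + t^4) has coefficients 1,1,1,1,1 for degrees 0…4.
(3 + t - 2t^2) has coefficients 3,1,-2,0,0 for degrees 0…4.
Finally multiplying by (2 - t + 3t^2), the product of all factors after the first has coefficients 6,-1,4,5,-6 for degrees 0…4.
[t^4] = 1·(-6) + 1·5 + 1·4 + 1·(-1) + 1·6 = 8.

8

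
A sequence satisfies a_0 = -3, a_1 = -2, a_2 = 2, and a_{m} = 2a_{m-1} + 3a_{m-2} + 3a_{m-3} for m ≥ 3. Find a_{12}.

The ordinary generating function has denominator 1 - 2y - 3y^2 - 3y^3.
Iterating the recurrence: a_0,…,a_{12} = -3, -2, 2, -11, -22, -71, -241, -761, -2458, -7922, -25501, -82142, -264553.

-264553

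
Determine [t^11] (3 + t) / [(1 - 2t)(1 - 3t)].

Partial fractions give a closed form: a_n = (-7)·2^n + (10)·3^n.
At n = 11: a_11 = 1757134.

1757134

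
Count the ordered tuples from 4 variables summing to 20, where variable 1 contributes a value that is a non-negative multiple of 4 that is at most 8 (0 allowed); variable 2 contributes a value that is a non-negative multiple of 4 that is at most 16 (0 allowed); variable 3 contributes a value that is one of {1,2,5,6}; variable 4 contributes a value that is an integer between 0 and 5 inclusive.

The generating function for the choices is (1 + z^4 + z^8)·(1 + z^4 + z^8 + z^12 + z^16)·(z + z^2 + z^5 + z^6)·(1 + z + z^2 + z^3 + z^4 + z^5); the count is [z^20].
(1 + z^4 + z^8) has coefficients 1,0,0,0,1,0,0,0,1 for degrees 0…8.
(1 + z^4 + z^8 + z^12 + z^16) has coefficients 1,0,0,0,1,0,0,0,1,0,0,0,1,0,0,0,1,0,0,0,0 for degrees 0…20.
Multiplying by (z + z^2 + z^5 + z^6) gives running coefficients 0,1,1,0,0,2,2,0,0,2,2,0,0,2,2,0,0,2,2,0,0 for degrees 0…20.
Finally multiplying by (1 + z + z^2 + z^3 + z^4 + z^5), the product of all factors after the first has coefficients 0,1,2,2,2,4,6,5,4,6,8,6,4,6,8,6,4,6,8,6,4 for degrees 0…20.
[z^20] = 1·4 + 1·4 + 1·4 = 12.

12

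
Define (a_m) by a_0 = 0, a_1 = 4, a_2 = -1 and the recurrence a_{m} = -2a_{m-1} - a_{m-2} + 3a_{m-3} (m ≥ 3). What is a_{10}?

The ordinary generating function has denominator 1 + 2q + q^2 - 3q^3.
Iterating the recurrence: a_0,…,a_{10} = 0, 4, -1, -2, 17, -35, 47, -8, -136, 421, -730.

-730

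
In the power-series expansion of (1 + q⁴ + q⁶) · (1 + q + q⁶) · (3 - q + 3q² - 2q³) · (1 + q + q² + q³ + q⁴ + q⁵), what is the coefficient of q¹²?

10

(1 + q⁴ + q⁶) has coefficients 1,0,0,0,1,0,1 for degrees 0…6.
(1 + q + q⁶) has coefficients 1,1,0,0,0,0,1,0,0,0,0,0,0 for degrees 0…12.
Multiplying by (3 - q + 3q² - 2q³) gives running coefficients 3,2,2,1,-2,0,3,-1,3,-2,0,0,0 for degrees 0…12.
Finally multiplying by (1 + q + q² + q³ + q⁴ + q⁵), the product of all factors after the first has coefficients 3,5,7,8,6,6,6,3,4,1,3,3,0 for degrees 0…12.
[q¹²] = 1·0 + 1·4 + 1·6 = 10.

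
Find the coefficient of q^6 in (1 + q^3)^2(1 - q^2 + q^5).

1

(1 + q^3)^2 has coefficients 1,0,0,2,0,0,1 for degrees 0…6.
(1 - q^2 + q^5) has coefficients 1,0,-1,0,0,1,0 for degrees 0…6.
[q^6] = 1·0 + 2·0 + 1·1 = 1.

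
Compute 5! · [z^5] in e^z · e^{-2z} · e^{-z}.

The EGF product rule gives c_5 = Σ_{k_1+k_2+k_3=5} C(5; k_1,k_2,k_3) · ∏ g_i(k_i), where e^z gives (1)^k; e^{-2z} gives (-2)^k; e^{-z} gives (-1)^k.
g_1(k) for k = 0…5: 1, 1, 1, 1, 1, 1.
g_2(k) for k = 0…5: 1, -2, 4, -8, 16, -32.
g_3(k) for k = 0…5: 1, -1, 1, -1, 1, -1.
First combine the last two factors: h(k) = Σ_j C(k,j)·g_2(j)·g_3(k−j) for k = 0…5: 1, -3, 9, -27, 81, -243.
c_5 = Σ_k C(5,k)·g_1(k)·h(5−k) = 1·1·(-243) + 5·1·81 + 10·1·(-27) + 10·1·9 + 5·1·(-3) + 1·1·1 = −243 + 405 − 270 + 90 − 15 + 1 = -32.

-32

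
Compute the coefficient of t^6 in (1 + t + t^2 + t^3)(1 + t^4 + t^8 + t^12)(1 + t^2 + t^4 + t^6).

(1 + t + t^2 + t^3) has coefficients 1,1,1,1 for degrees 0…3.
(1 + t^4 + t^8 + t^12) has coefficients 1,0,0,0,1,0,0 for degrees 0…6.
Finally multiplying by (1 + t^2 + t^4 + t^6), the product of all factors after the first has coefficients 1,0,1,0,2,0,2 for degrees 0…6.
[t^6] = 1·2 + 1·0 + 1·2 + 1·0 = 4.

4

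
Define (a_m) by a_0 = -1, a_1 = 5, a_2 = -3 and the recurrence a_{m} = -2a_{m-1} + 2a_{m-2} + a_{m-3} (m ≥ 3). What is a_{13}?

191525

The ordinary generating function has denominator 1 + 2t - 2t^2 - t^3.
Iterating the recurrence: a_0,…,a_{13} = -1, 5, -3, 15, -31, 89, -225, 597, -1555, 4079, -10671, 27945, -73153, 191525.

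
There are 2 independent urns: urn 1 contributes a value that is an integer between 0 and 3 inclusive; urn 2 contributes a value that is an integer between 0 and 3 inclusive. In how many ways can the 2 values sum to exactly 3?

The generating function for the choices is (1 + x + x^2 + x^3)·(1 + x + x^2 + x^3); the count is [x^3].
(1 + x + x^2 + x^3) has coefficients 1,1,1,1 for degrees 0…3.
(1 + x + x^2 + x^3) has coefficients 1,1,1,1 for degrees 0…3.
[x^3] = 1·1 + 1·1 + 1·1 + 1·1 = 4.

4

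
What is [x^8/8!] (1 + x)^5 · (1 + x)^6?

The EGF product rule gives c_8 = Σ_{k_1+k_2=8} C(8; k_1,k_2) · ∏ g_i(k_i), where (1+x)^5 gives the falling factorial (5)_k; (1+x)^6 gives the falling factorial (6)_k.
g_1(k) for k = 0…8: 1, 5, 20, 60, 120, 120, 0, 0, 0.
g_2(k) for k = 0…8: 1, 6, 30, 120, 360, 720, 720, 0, 0.
c_8 = Σ_k C(8,k)·g_1(k)·g_2(8−k) = 28·20·720 + 56·60·720 + 70·120·360 + 56·120·120 = 403200 + 2419200 + 3024000 + 806400 = 6652800.

6652800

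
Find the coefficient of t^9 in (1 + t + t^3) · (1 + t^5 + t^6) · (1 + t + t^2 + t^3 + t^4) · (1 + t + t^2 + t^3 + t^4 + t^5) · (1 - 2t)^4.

(1 + t + t^3) has coefficients 1,1,0,1 for degrees 0…3.
(1 + t^5 + t^6) has coefficients 1,0,0,0,0,1,1,0,0,0 for degrees 0…9.
Multiplying by (1 + t + t^2 + t^3 + t^4) gives running coefficients 1,1,1,1,1,1,2,2,2,2 for degrees 0…9.
Multiplying by (1 + t + t^2 + t^3 + t^4 + t^5) gives running coefficients 1,2,3,4,5,6,7,8,9,10 for degrees 0…9.
Finally multiplying by (1 - 2t)^4, the product of all factors after the first has coefficients 1,-6,11,-4,-3,-2,-1,0,1,2 for degrees 0…9.
[t^9] = 1·2 + 1·1 + 1·(-1) = 2.

2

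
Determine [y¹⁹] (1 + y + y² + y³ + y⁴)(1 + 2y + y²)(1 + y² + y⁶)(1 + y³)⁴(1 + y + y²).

95

(1 + y + y² + y³ + y⁴) has coefficients 1,1,1,1,1 for degrees 0…4.
(1 + 2y + y²) has coefficients 1,2,1,0,0,0,0,0,0,0,0,0,0,0,0,0,0,0,0,0 for degrees 0…19.
Multiplying by (1 + y² + y⁶) gives running coefficients 1,2,2,2,1,0,1,2,1,0,0,0,0,0,0,0,0,0,0,0 for degrees 0…19.
Multiplying by (1 + y³)⁴ gives running coefficients 1,2,2,6,9,8,15,18,13,20,22,12,15,18,8,6,9,4,1,2 for degrees 0…19.
Finally multiplying by (1 + y + y²), the product of all factors after the first has coefficients 1,3,5,10,17,23,32,41,46,51,55,54,49,45,41,32,23,19,14,7 for degrees 0…19.
[y¹⁹] = 1·7 + 1·14 + 1·19 + 1·23 + 1·32 = 95.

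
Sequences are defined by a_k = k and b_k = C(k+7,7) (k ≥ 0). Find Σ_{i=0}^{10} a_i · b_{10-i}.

48620

This is [x^10] in the product of the two ordinary generating functions.
Σ = 0·19448 + 1·11440 + 2·6435 + 3·3432 + 4·1716 + 5·792 + 6·330 + 7·120 + 8·36 + 9·8 + 10·1 = 48620.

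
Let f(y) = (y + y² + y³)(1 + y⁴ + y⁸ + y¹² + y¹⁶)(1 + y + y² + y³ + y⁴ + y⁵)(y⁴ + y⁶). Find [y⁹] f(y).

(y + y² + y³) has coefficients 0,1,1,1 for degrees 0…3.
(1 + y⁴ + y⁸ + y¹² + y¹⁶) has coefficients 1,0,0,0,1,0,0,0,1,0 for degrees 0…9.
Multiplying by (1 + y + y² + y³ + y⁴ + y⁵) gives running coefficients 1,1,1,1,2,2,1,1,2,2 for degrees 0…9.
Finally multiplying by (y⁴ + y⁶), the product of all factors after the first has coefficients 0,0,0,0,1,1,2,2,3,3 for degrees 0…9.
[y⁹] = 1·3 + 1·2 + 1·2 = 7.

7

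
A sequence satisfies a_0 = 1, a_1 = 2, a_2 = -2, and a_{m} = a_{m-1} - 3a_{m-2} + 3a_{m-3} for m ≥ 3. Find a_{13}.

1276

The ordinary generating function has denominator 1 - q + 3q^2 - 3q^3.
Iterating the recurrence: a_0,…,a_{13} = 1, 2, -2, -5, 7, 16, -20, -47, 61, 142, -182, -425, 547, 1276.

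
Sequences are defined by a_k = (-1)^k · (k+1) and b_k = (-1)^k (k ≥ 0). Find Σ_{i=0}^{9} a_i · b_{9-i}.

-55

This is [x^9] in the product of the two ordinary generating functions.
Σ = 1·(-1) − 2·1 + 3·(-1) − 4·1 + 5·(-1) − 6·1 + 7·(-1) − 8·1 + 9·(-1) − 10·1 = -55.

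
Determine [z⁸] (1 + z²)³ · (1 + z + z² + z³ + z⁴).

(1 + z²)³ has coefficients 1,0,3,0,3,0,1 for degrees 0…6.
(1 + z + z² + z³ + z⁴) has coefficients 1,1,1,1,1,0,0,0,0 for degrees 0…8.
[z⁸] = 1·0 + 3·0 + 3·1 + 1·1 = 4.

4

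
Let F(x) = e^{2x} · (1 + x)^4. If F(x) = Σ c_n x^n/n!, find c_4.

648

The EGF product rule gives c_4 = Σ_{k_1+k_2=4} C(4; k_1,k_2) · ∏ g_i(k_i), where e^{2x} gives (2)^k; (1+x)^4 gives the falling factorial (4)_k.
g_1(k) for k = 0…4: 1, 2, 4, 8, 16.
g_2(k) for k = 0…4: 1, 4, 12, 24, 24.
c_4 = Σ_k C(4,k)·g_1(k)·g_2(4−k) = 1·1·24 + 4·2·24 + 6·4·12 + 4·8·4 + 1·16·1 = 24 + 192 + 288 + 128 + 16 = 648.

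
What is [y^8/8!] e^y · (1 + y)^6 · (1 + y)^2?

The EGF product rule gives c_8 = Σ_{k_1+k_2+k_3=8} C(8; k_1,k_2,k_3) · ∏ g_i(k_i), where e^y gives (1)^k; (1+y)^6 gives the falling factorial (6)_k; (1+y)^2 gives the falling factorial (2)_k.
g_1(k) for k = 0…8: 1, 1, 1, 1, 1, 1, 1, 1, 1.
g_2(k) for k = 0…8: 1, 6, 30, 120, 360, 720, 720, 0, 0.
g_3(k) for k = 0…8: 1, 2, 2, 0, 0, 0, 0, 0, 0.
First combine the last two factors: h(k) = Σ_j C(k,j)·g_2(j)·g_3(k−j) for k = 0…8: 1, 8, 56, 336, 1680, 6720, 20160, 40320, 40320.
c_8 = Σ_k C(8,k)·g_1(k)·h(8−k) = 1·1·40320 + 8·1·40320 + 28·1·20160 + 56·1·6720 + 70·1·1680 + 56·1·336 + 28·1·56 + 8·1·8 + 1·1·1 = 40320 + 322560 + 564480 + 376320 + 117600 + 18816 + 1568 + 64 + 1 = 1441729.

1441729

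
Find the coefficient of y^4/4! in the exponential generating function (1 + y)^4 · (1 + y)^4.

The EGF product rule gives c_4 = Σ_{k_1+k_2=4} C(4; k_1,k_2) · ∏ g_i(k_i), where (1+y)^4 gives the falling factorial (4)_k; (1+y)^4 gives the falling factorial (4)_k.
g_1(k) for k = 0…4: 1, 4, 12, 24, 24.
g_2(k) for k = 0…4: 1, 4, 12, 24, 24.
c_4 = Σ_k C(4,k)·g_1(k)·g_2(4−k) = 1·1·24 + 4·4·24 + 6·12·12 + 4·24·4 + 1·24·1 = 24 + 384 + 864 + 384 + 24 = 1680.

1680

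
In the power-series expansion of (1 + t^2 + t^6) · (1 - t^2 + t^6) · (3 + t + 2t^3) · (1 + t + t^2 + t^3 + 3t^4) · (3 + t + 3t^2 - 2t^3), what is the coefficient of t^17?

(1 + t^2 + t^6) has coefficients 1,0,1,0,0,0,1 for degrees 0…6.
(1 - t^2 + t^6) has coefficients 1,0,-1,0,0,0,1,0,0,0,0,0,0,0,0,0,0,0 for degrees 0…17.
Multiplying by (3 + t + 2t^3) gives running coefficients 3,1,-3,1,0,-2,3,1,0,2,0,0,0,0,0,0,0,0 for degrees 0…17.
Multiplying by (1 + t + t^2 + t^3 + 3t^4) gives running coefficients 3,4,1,2,8,-1,-7,5,2,0,12,5,2,6,0,0,0,0 for degrees 0…17.
Finally multiplying by (3 + t + 3t^2 - 2t^3), the product of all factors after the first has coefficients 9,15,16,13,21,9,-2,-11,-8,31,32,23,47,11,2,14,-12,0 for degrees 0…17.
[t^17] = 1·0 + 1·14 + 1·23 = 37.

37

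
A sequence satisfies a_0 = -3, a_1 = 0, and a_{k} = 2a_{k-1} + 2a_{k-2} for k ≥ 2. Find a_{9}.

-5376

The ordinary generating function has denominator 1 - 2q - 2q^2.
Iterating the recurrence: a_0,…,a_{9} = -3, 0, -6, -12, -36, -96, -264, -720, -1968, -5376.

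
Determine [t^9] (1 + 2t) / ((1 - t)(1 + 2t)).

1

Partial fractions give a closed form: a_n = (1)·1^n.
At n = 9: a_9 = 1.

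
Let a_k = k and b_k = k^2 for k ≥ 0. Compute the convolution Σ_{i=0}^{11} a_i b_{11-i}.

This is [x^11] in the product of the two ordinary generating functions.
Σ = 0·121 + 1·100 + 2·81 + 3·64 + 4·49 + 5·36 + 6·25 + 7·16 + 8·9 + 9·4 + 10·1 + 11·0 = 1210.

1210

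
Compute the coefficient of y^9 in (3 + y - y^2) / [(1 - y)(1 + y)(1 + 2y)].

Partial fractions give a closed form: a_n = (1/2)·1^n + (-1/2)·(-1)^n + (3)·(-2)^n.
At n = 9: a_9 = -1535.

-1535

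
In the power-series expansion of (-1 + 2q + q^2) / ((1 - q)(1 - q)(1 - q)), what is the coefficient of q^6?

The denominator gives the recurrence a_n = 3a_(n−1) − 3a_(n−2) + a_(n−3) for n ≥ 3; the numerator fixes a_0 = -1, a_1 = -1, a_2 = 1.
Iterating: -1, -1, 1, 5, 11, 19, 29, so a_6 = 29.

29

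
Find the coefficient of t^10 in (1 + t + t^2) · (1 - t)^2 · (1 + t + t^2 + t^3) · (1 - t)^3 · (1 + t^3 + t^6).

(1 + t + t^2) has coefficients 1,1,1 for degrees 0…2.
(1 - t)^2 has coefficients 1,-2,1,0,0,0,0,0,0,0,0 for degrees 0…10.
Multiplying by (1 + t + t^2 + t^3) gives running coefficients 1,-1,0,0,-1,1,0,0,0,0,0 for degrees 0…10.
Multiplying by (1 - t)^3 gives running coefficients 1,-4,6,-4,0,4,-6,4,-1,0,0 for degrees 0…10.
Finally multiplying by (1 + t^3 + t^6), the product of all factors after the first has coefficients 1,-4,6,-3,-4,10,-9,0,9,-10,4 for degrees 0…10.
[t^10] = 1·4 + 1·(-10) + 1·9 = 3.

3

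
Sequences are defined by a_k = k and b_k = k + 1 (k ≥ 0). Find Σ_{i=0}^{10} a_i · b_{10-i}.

220

The convolution is the x^10 coefficient of A(x)B(x).
Σ = 0·11 + 1·10 + 2·9 + 3·8 + 4·7 + 5·6 + 6·5 + 7·4 + 8·3 + 9·2 + 10·1 = 220.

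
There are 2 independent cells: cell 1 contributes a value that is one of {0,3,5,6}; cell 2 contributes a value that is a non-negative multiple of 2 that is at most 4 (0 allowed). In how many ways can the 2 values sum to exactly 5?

2

The generating function for the choices is (1 + q³ + q⁵ + q⁶)·(1 + q² + q⁴); the count is [q⁵].
(1 + q³ + q⁵ + q⁶) has coefficients 1,0,0,1,0,1 for degrees 0…5.
(1 + q² + q⁴) has coefficients 1,0,1,0,1,0 for degrees 0…5.
[q⁵] = 1·0 + 1·1 + 1·1 = 2.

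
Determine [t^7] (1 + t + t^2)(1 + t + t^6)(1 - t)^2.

(1 + t + t^2) has coefficients 1,1,1 for degrees 0…2.
(1 + t + t^6) has coefficients 1,1,0,0,0,0,1,0 for degrees 0…7.
Finally multiplying by (1 - t)^2, the product of all factors after the first has coefficients 1,-1,-1,1,0,0,1,-2 for degrees 0…7.
[t^7] = 1·(-2) + 1·1 + 1·0 = -1.

-1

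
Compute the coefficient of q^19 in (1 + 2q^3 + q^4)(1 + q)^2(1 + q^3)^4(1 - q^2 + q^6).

18

(1 + 2q^3 + q^4) has coefficients 1,0,0,2,1 for degrees 0…4.
(1 + q)^2 has coefficients 1,2,1,0,0,0,0,0,0,0,0,0,0,0,0,0,0,0,0,0 for degrees 0…19.
Multiplying by (1 + q^3)^4 gives running coefficients 1,2,1,4,8,4,6,12,6,4,8,4,1,2,1,0,0,0,0,0 for degrees 0…19.
Finally multiplying by (1 - q^2 + q^6), the product of all factors after the first has coefficients 1,2,0,2,7,0,-1,10,1,-4,10,4,-1,10,6,2,7,4,1,2 for degrees 0…19.
[q^19] = 1·2 + 2·7 + 1·2 = 18.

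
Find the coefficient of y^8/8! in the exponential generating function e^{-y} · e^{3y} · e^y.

6561

The EGF product rule gives c_8 = Σ_{k_1+k_2+k_3=8} C(8; k_1,k_2,k_3) · ∏ g_i(k_i), where e^{-y} gives (-1)^k; e^{3y} gives (3)^k; e^y gives (1)^k.
g_1(k) for k = 0…8: 1, -1, 1, -1, 1, -1, 1, -1, 1.
g_2(k) for k = 0…8: 1, 3, 9, 27, 81, 243, 729, 2187, 6561.
g_3(k) for k = 0…8: 1, 1, 1, 1, 1, 1, 1, 1, 1.
First combine the last two factors: h(k) = Σ_j C(k,j)·g_2(j)·g_3(k−j) for k = 0…8: 1, 4, 16, 64, 256, 1024, 4096, 16384, 65536.
c_8 = Σ_k C(8,k)·g_1(k)·h(8−k) = 1·1·65536 + 8·(-1)·16384 + 28·1·4096 + 56·(-1)·1024 + 70·1·256 + 56·(-1)·64 + 28·1·16 + 8·(-1)·4 + 1·1·1 = 65536 − 131072 + 114688 − 57344 + 17920 − 3584 + 448 − 32 + 1 = 6561.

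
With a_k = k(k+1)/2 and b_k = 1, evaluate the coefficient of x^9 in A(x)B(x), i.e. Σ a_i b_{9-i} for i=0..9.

165

Write out a_i and b_{9-i} for i = 0,…,9 and sum the products.
Σ = 0·1 + 1·1 + 3·1 + 6·1 + 10·1 + 15·1 + 21·1 + 28·1 + 36·1 + 45·1 = 165.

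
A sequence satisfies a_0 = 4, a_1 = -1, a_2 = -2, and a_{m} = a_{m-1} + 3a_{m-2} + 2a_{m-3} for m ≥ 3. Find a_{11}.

The ordinary generating function has denominator 1 - y - 3y^2 - 2y^3.
Iterating the recurrence: a_0,…,a_{11} = 4, -1, -2, 3, -5, 0, -9, -19, -46, -121, -297, -752.

-752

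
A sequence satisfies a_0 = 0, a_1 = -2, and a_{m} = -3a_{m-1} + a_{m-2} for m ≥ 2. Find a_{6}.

The ordinary generating function has denominator 1 + 3z - z^2.
Iterating the recurrence: a_0,…,a_{6} = 0, -2, 6, -20, 66, -218, 720.

720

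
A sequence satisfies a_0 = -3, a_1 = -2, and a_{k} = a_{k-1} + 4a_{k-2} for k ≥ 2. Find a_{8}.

-3054

The ordinary generating function has denominator 1 - t - 4t^2.
Iterating the recurrence: a_0,…,a_{8} = -3, -2, -14, -22, -78, -166, -478, -1142, -3054.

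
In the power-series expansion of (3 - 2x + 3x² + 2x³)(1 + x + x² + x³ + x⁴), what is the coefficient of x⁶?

(3 - 2x + 3x² + 2x³) has coefficients 3,-2,3,2 for degrees 0…3.
(1 + x + x² + x³ + x⁴) has coefficients 1,1,1,1,1,0,0 for degrees 0…6.
[x⁶] = 3·0 − 2·0 + 3·1 + 2·1 = 5.

5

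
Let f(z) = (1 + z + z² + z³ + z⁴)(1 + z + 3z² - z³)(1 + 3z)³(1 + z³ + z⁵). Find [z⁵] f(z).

(1 + z + z² + z³ + z⁴) has coefficients 1,1,1,1,1 for degrees 0…4.
(1 + z + 3z² - z³) has coefficients 1,1,3,-1,0,0 for degrees 0…5.
Multiplying by (1 + 3z)³ gives running coefficients 1,10,39,80,99,54 for degrees 0…5.
Finally multiplying by (1 + z³ + z⁵), the product of all factors after the first has coefficients 1,10,39,81,109,94 for degrees 0…5.
[z⁵] = 1·94 + 1·109 + 1·81 + 1·39 + 1·10 = 333.

333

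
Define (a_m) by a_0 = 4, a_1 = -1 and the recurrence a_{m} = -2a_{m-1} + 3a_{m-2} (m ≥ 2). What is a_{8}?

The ordinary generating function has denominator 1 + 2y - 3y^2.
Iterating the recurrence: a_0,…,a_{8} = 4, -1, 14, -31, 104, -301, 914, -2731, 8204.

8204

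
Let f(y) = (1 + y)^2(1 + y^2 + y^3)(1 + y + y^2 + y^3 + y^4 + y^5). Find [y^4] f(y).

(1 + y)^2 has coefficients 1,2,1 for degrees 0…2.
(1 + y^2 + y^3) has coefficients 1,0,1,1,0 for degrees 0…4.
Finally multiplying by (1 + y + y^2 + y^3 + y^4 + y^5), the product of all factors after the first has coefficients 1,1,2,3,3 for degrees 0…4.
[y^4] = 1·3 + 2·3 + 1·2 = 11.

11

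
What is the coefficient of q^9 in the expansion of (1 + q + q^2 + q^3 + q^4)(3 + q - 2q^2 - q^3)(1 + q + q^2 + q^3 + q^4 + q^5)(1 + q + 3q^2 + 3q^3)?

(1 + q + q^2 + q^3 + q^4) has coefficients 1,1,1,1,1 for degrees 0…4.
(3 + q - 2q^2 - q^3) has coefficients 3,1,-2,-1,0,0,0,0,0,0 for degrees 0…9.
Multiplying by (1 + q + q^2 + q^3 + q^4 + q^5) gives running coefficients 3,4,2,1,1,1,-2,-3,-1,0 for degrees 0…9.
Finally multiplying by (1 + q + 3q^2 + 3q^3), the product of all factors after the first has coefficients 3,7,15,24,20,11,5,1,-7,-16 for degrees 0…9.
[q^9] = 1·(-16) + 1·(-7) + 1·1 + 1·5 + 1·11 = -6.

-6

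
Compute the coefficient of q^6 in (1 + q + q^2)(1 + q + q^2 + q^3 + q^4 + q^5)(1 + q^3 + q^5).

7

(1 + q + q^2) has coefficients 1,1,1 for degrees 0…2.
(1 + q + q^2 + q^3 + q^4 + q^5) has coefficients 1,1,1,1,1,1,0 for degrees 0…6.
Finally multiplying by (1 + q^3 + q^5), the product of all factors after the first has coefficients 1,1,1,2,2,3,2 for degrees 0…6.
[q^6] = 1·2 + 1·3 + 1·2 = 7.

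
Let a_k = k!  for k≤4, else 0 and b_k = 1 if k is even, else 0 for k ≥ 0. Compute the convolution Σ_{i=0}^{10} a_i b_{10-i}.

This is [x^10] in the product of the two ordinary generating functions.
Σ = 1·1 + 1·0 + 2·1 + 6·0 + 24·1 + 0·0 + 0·1 + 0·0 + 0·1 + 0·0 + 0·1 = 27.

27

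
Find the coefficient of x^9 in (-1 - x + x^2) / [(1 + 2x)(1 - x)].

The denominator gives the recurrence a_n = −a_(n−1) + 2a_(n−2) for n ≥ 3; the numerator fixes a_0 = -1, a_1 = 0, a_2 = -1.
Iterating: -1, 0, -1, 1, -3, 5, -11, 21, -43, 85, so a_9 = 85.

85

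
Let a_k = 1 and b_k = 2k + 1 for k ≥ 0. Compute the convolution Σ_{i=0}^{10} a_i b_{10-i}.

121

Write out a_i and b_{10-i} for i = 0,…,10 and sum the products.
Σ = 1·21 + 1·19 + 1·17 + 1·15 + 1·13 + 1·11 + 1·9 + 1·7 + 1·5 + 1·3 + 1·1 = 121.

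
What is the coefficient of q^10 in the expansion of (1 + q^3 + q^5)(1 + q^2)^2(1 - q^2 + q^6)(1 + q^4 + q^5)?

3

(1 + q^3 + q^5) has coefficients 1,0,0,1,0,1 for degrees 0…5.
(1 + q^2)^2 has coefficients 1,0,2,0,1,0,0,0,0,0,0 for degrees 0…10.
Multiplying by (1 - q^2 + q^6) gives running coefficients 1,0,1,0,-1,0,0,0,2,0,1 for degrees 0…10.
Finally multiplying by (1 + q^4 + q^5), the product of all factors after the first has coefficients 1,0,1,0,0,1,1,1,1,-1,1 for degrees 0…10.
[q^10] = 1·1 + 1·1 + 1·1 = 3.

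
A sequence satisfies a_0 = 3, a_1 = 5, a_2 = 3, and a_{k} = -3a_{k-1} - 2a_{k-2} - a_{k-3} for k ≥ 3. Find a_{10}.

8288

The ordinary generating function has denominator 1 + 3q + 2q^2 + q^3.
Iterating the recurrence: a_0,…,a_{10} = 3, 5, 3, -22, 55, -124, 284, -659, 1533, -3565, 8288.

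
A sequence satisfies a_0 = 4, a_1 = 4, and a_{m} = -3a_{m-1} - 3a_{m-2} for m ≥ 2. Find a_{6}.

The ordinary generating function has denominator 1 + 3z + 3z^2.
Iterating the recurrence: a_0,…,a_{6} = 4, 4, -24, 60, -108, 144, -108.

-108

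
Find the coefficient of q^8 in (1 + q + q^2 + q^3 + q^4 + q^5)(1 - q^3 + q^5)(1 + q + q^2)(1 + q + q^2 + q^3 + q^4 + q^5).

(1 + q + q^2 + q^3 + q^4 + q^5) has coefficients 1,1,1,1,1,1 for degrees 0…5.
(1 - q^3 + q^5) has coefficients 1,0,0,-1,0,1,0,0,0 for degrees 0…8.
Multiplying by (1 + q + q^2) gives running coefficients 1,1,1,-1,-1,0,1,1,0 for degrees 0…8.
Finally multiplying by (1 + q + q^2 + q^3 + q^4 + q^5), the product of all factors after the first has coefficients 1,2,3,2,1,1,1,1,0 for degrees 0…8.
[q^8] = 1·0 + 1·1 + 1·1 + 1·1 + 1·1 + 1·2 = 6.

6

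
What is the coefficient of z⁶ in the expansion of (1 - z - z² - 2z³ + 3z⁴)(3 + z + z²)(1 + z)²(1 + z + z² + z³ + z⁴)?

-17

(1 - z - z² - 2z³ + 3z⁴) has coefficients 1,-1,-1,-2,3 for degrees 0…4.
(3 + z + z²) has coefficients 3,1,1,0,0,0,0 for degrees 0…6.
Multiplying by (1 + z)² gives running coefficients 3,7,6,3,1,0,0 for degrees 0…6.
Finally multiplying by (1 + z + z² + z³ + z⁴), the product of all factors after the first has coefficients 3,10,16,19,20,17,10 for degrees 0…6.
[z⁶] = 1·10 − 1·17 − 1·20 − 2·19 + 3·16 = -17.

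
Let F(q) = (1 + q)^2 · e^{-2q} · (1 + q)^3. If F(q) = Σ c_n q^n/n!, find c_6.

The EGF product rule gives c_6 = Σ_{k_1+k_2+k_3=6} C(6; k_1,k_2,k_3) · ∏ g_i(k_i), where (1+q)^2 gives the falling factorial (2)_k; e^{-2q} gives (-2)^k; (1+q)^3 gives the falling factorial (3)_k.
g_1(k) for k = 0…6: 1, 2, 2, 0, 0, 0, 0.
g_2(k) for k = 0…6: 1, -2, 4, -8, 16, -32, 64.
g_3(k) for k = 0…6: 1, 3, 6, 6, 0, 0, 0.
First combine the last two factors: h(k) = Σ_j C(k,j)·g_2(j)·g_3(k−j) for k = 0…6: 1, 1, -2, -2, 16, -32, -32.
c_6 = Σ_k C(6,k)·g_1(k)·h(6−k) = 1·1·(-32) + 6·2·(-32) + 15·2·16 = −32 − 384 + 480 = 64.

64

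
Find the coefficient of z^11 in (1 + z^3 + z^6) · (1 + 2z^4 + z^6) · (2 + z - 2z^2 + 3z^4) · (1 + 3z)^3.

(1 + z^3 + z^6) has coefficients 1,0,0,1,0,0,1 for degrees 0…6.
(1 + 2z^4 + z^6) has coefficients 1,0,0,0,2,0,1,0,0,0,0,0 for degrees 0…11.
Multiplying by (2 + z - 2z^2 + 3z^4) gives running coefficients 2,1,-2,0,7,2,-2,1,4,0,3,0 for degrees 0…11.
Finally multiplying by (1 + 3z)^3, the product of all factors after the first has coefficients 2,19,61,63,-20,11,205,226,13,9,138,135 for degrees 0…11.
[z^11] = 1·135 + 1·13 + 1·11 = 159.

159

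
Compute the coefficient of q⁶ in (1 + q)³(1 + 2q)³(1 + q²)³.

(1 + q)³ has coefficients 1,3,3,1 for degrees 0…3.
(1 + 2q)³ has coefficients 1,6,12,8,0,0,0 for degrees 0…6.
Finally multiplying by (1 + q²)³, the product of all factors after the first has coefficients 1,6,15,26,39,42,37 for degrees 0…6.
[q⁶] = 1·37 + 3·42 + 3·39 + 1·26 = 306.

306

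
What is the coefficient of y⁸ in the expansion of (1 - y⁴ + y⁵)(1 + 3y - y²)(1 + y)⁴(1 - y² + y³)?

(1 - y⁴ + y⁵) has coefficients 1,0,0,0,-1,1 for degrees 0…5.
(1 + 3y - y²) has coefficients 1,3,-1,0,0,0,0,0,0 for degrees 0…8.
Multiplying by (1 + y)⁴ gives running coefficients 1,7,17,18,7,-1,-1,0,0 for degrees 0…8.
Finally multiplying by (1 - y² + y³), the product of all factors after the first has coefficients 1,7,16,12,-3,-2,10,8,0 for degrees 0…8.
[y⁸] = 1·0 − 1·(-3) + 1·12 = 15.

15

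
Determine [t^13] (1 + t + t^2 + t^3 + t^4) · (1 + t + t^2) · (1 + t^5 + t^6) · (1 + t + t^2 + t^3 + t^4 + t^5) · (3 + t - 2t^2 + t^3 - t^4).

33

(1 + t + t^2 + t^3 + t^4) has coefficients 1,1,1,1,1 for degrees 0…4.
(1 + t + t^2) has coefficients 1,1,1,0,0,0,0,0,0,0,0,0,0,0 for degrees 0…13.
Multiplying by (1 + t^5 + t^6) gives running coefficients 1,1,1,0,0,1,2,2,1,0,0,0,0,0 for degrees 0…13.
Multiplying by (1 + t + t^2 + t^3 + t^4 + t^5) gives running coefficients 1,2,3,3,3,4,5,6,6,6,6,5,3,1 for degrees 0…13.
Finally multiplying by (3 + t - 2t^2 + t^3 - t^4), the product of all factors after the first has coefficients 3,7,9,9,7,10,13,15,15,13,13,9,2,-4 for degrees 0…13.
[t^13] = 1·(-4) + 1·2 + 1·9 + 1·13 + 1·13 = 33.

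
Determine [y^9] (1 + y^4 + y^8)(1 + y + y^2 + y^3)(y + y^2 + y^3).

3

(1 + y^4 + y^8) has coefficients 1,0,0,0,1,0,0,0,1 for degrees 0…8.
(1 + y + y^2 + y^3) has coefficients 1,1,1,1,0,0,0,0,0,0 for degrees 0…9.
Finally multiplying by (y + y^2 + y^3), the product of all factors after the first has coefficients 0,1,2,3,3,2,1,0,0,0 for degrees 0…9.
[y^9] = 1·0 + 1·2 + 1·1 = 3.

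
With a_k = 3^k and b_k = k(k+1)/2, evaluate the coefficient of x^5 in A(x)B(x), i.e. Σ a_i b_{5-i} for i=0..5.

261

Write out a_i and b_{5-i} for i = 0,…,5 and sum the products.
Σ = 1·15 + 3·10 + 9·6 + 27·3 + 81·1 + 243·0 = 261.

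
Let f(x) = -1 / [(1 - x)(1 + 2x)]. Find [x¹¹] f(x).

Partial fractions give a closed form: a_n = (-1/3)·1^n + (-2/3)·(-2)^n.
At n = 11: a_11 = 1365.

1365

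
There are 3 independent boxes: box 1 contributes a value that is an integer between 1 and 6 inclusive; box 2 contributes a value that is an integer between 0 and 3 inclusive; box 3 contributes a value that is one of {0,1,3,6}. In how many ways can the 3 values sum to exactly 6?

The generating function for the choices is (t + t^2 + t^3 + t^4 + t^5 + t^6)·(1 + t + t^2 + t^3)·(1 + t + t^3 + t^6); the count is [t^6].
(t + t^2 + t^3 + t^4 + t^5 + t^6) has coefficients 0,1,1,1,1,1,1 for degrees 0…6.
(1 + t + t^2 + t^3) has coefficients 1,1,1,1,0,0,0 for degrees 0…6.
Finally multiplying by (1 + t + t^3 + t^6), the product of all factors after the first has coefficients 1,2,2,3,2,1,2 for degrees 0…6.
[t^6] = 1·1 + 1·2 + 1·3 + 1·2 + 1·2 + 1·1 = 11.

11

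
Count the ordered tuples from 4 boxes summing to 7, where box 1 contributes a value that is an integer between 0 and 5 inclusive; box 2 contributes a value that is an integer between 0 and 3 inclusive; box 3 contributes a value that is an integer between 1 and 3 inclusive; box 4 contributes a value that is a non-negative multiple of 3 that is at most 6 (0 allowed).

The generating function for the choices is (1 + t + t² + t³ + t⁴ + t⁵)·(1 + t + t² + t³)·(t + t² + t³)·(1 + t³ + t⁶); the count is [t⁷].
(1 + t + t² + t³ + t⁴ + t⁵) has coefficients 1,1,1,1,1,1 for degrees 0…5.
(1 + t + t² + t³) has coefficients 1,1,1,1,0,0,0,0 for degrees 0…7.
Multiplying by (t + t² + t³) gives running coefficients 0,1,2,3,3,2,1,0 for degrees 0…7.
Finally multiplying by (1 + t³ + t⁶), the product of all factors after the first has coefficients 0,1,2,3,4,4,4,4 for degrees 0…7.
[t⁷] = 1·4 + 1·4 + 1·4 + 1·4 + 1·3 + 1·2 = 21.

21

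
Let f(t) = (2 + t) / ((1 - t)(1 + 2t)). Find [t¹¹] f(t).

-2047

The denominator gives the recurrence a_n = −a_(n−1) + 2a_(n−2) for n ≥ 3; the numerator fixes a_0 = 2, a_1 = -1, a_2 = 5.
Iterating: 2, -1, 5, -7, 17, -31, 65, -127, 257, -511, 1025, -2047, so a_11 = -2047.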